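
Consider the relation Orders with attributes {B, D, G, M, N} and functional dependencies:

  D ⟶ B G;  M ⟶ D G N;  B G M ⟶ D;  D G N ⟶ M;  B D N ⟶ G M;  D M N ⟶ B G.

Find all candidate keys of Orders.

{M}, {D, N}

{M}⁺: M→DGN adds D, G, N; DMN→BG adds B → {B, D, G, M, N}.
{D, N}⁺: D→BG adds B, G; DGN→M adds M → {B, D, G, M, N}. Minimal: {N}⁺ = {N}; {D}⁺ = {B, D, G} — none reach the full schema.
Any other superkey contains one of these as a subset, so there are no further candidate keys.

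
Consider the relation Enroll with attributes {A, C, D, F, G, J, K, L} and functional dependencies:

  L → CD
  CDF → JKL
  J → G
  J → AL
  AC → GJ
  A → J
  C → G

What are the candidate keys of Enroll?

AF; FJ; FL; CDF

Attribute F never appears on the right-hand side of any dependency, so F must belong to every candidate key.
{F}⁺ = {F}, which is not all of the schema, so we must add further attributes.
{A, F}⁺: A→J adds J; J→G adds G; J→AL adds L; L→CD adds C, D; CDF→JKL adds K → {A, C, D, F, G, J, K, L}.
{F, J}⁺: J→G adds G; J→AL adds A, L; L→CD adds C, D; CDF→JKL adds K → {A, C, D, F, G, J, K, L}.
{F, L}⁺: L→CD adds C, D; CDF→JKL adds J, K; J→G adds G; J→AL adds A → {A, C, D, F, G, J, K, L}.
{C, D, F}⁺: CDF→JKL adds J, K, L; J→G adds G; J→AL adds A → {A, C, D, F, G, J, K, L}.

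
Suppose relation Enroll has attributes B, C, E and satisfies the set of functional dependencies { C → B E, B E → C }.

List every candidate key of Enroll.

(C); (B, E)

{C}⁺: C→BE adds B, E → {B, C, E}.
{B, E}⁺: BE→C adds C → {B, C, E}.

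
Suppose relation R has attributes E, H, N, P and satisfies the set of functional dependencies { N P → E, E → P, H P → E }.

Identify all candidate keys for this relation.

Attributes H, N never appear on any right-hand side, so every candidate key must contain {H, N}.
{H, N}⁺ = {H, N}, which is not all of the schema, so we must add further attributes.
{E, H, N}⁺: E→P adds P → {E, H, N, P}.
{H, N, P}⁺: NP→E adds E → {E, H, N, P}.

EHN, HNP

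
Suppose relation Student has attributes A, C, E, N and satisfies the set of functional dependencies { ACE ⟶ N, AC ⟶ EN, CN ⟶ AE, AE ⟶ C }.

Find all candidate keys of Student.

{A, C}⁺: AC→EN adds E, N → {A, C, E, N}. Minimal: {C}⁺ = {C}; {A}⁺ = {A} — none reach the full schema.
{A, E}⁺: AE→C adds C; ACE→N adds N → {A, C, E, N}. Minimal: {E}⁺ = {E}; {A}⁺ = {A} — none reach the full schema.
{C, N}⁺: CN→AE adds A, E → {A, C, E, N}. Minimal: {N}⁺ = {N}; {C}⁺ = {C} — none reach the full schema.
Any other superkey contains one of these as a subset, so there are no further candidate keys.

AC, AE, CN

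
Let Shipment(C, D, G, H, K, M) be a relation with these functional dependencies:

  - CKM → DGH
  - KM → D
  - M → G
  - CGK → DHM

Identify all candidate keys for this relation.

{C, G, K}, {C, K, M}

Attributes C, K never appear on any right-hand side, so every candidate key must contain {C, K}.
{C, K}⁺ = {C, K}, which is not all of the schema, so we must add further attributes.
{C, G, K}⁺: CGK→DHM adds D, H, M → {C, D, G, H, K, M}.
{C, K, M}⁺: CKM→DGH adds D, G, H → {C, D, G, H, K, M}.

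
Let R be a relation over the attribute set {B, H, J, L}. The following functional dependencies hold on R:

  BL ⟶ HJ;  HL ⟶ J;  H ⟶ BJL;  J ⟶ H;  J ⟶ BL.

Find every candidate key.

{H}⁺: H→BJL adds B, J, L → {B, H, J, L}.
{J}⁺: J→H adds H; J→BL adds B, L → {B, H, J, L}.
{B, L}⁺: BL→HJ adds H, J → {B, H, J, L}. Minimal: {L}⁺ = {L}; {B}⁺ = {B} — none reach the full schema.
Any other superkey contains one of these as a subset, so there are no further candidate keys.

{H}; {J}; {B, L}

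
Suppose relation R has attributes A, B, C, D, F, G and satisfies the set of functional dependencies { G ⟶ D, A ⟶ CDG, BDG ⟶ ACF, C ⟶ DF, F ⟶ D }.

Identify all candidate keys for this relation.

AB, BG

Attribute B never appears on the right-hand side of any dependency, so B must belong to every candidate key.
{B}⁺ = {B}, which is not all of the schema, so we must add further attributes.
{A, B}⁺: A→CDG adds C, D, G; BDG→ACF adds F → {A, B, C, D, F, G}.
{B, G}⁺: G→D adds D; BDG→ACF adds A, C, F → {A, B, C, D, F, G}.
Any other superkey contains one of these as a subset, so there are no further candidate keys.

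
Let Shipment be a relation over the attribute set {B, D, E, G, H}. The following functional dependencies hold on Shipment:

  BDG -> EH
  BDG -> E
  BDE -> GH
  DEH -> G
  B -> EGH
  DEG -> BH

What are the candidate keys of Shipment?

BD, DEG, DEH

Attribute D never appears on the right-hand side of any dependency, so D must belong to every candidate key.
{D}⁺ = {D}, which is not all of the schema, so we must add further attributes.
{B, D}⁺: B→EGH adds E, G, H → {B, D, E, G, H}.
{D, E, G}⁺: DEG→BH adds B, H → {B, D, E, G, H}.
{D, E, H}⁺: DEH→G adds G; DEG→BH adds B → {B, D, E, G, H}.
Any other superkey contains one of these as a subset, so there are no further candidate keys.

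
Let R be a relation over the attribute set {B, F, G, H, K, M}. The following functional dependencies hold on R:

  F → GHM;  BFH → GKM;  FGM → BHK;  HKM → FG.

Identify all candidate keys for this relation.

{F}⁺: F→GHM adds G, H, M; FGM→BHK adds B, K → {B, F, G, H, K, M}.
{H, K, M}⁺: HKM→FG adds F, G; FGM→BHK adds B → {B, F, G, H, K, M}. Minimal: {K, M}⁺ = {K, M}; {H, M}⁺ = {H, M}; {H, K}⁺ = {H, K} — none reach the full schema.

{F}, {H, K, M}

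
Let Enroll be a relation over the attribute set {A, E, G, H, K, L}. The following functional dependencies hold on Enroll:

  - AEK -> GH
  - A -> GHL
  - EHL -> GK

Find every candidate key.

{A, E}⁺: A→GHL adds G, H, L; EHL→GK adds K → {A, E, G, H, K, L}. Minimal: {E}⁺ = {E}; {A}⁺ = {A, G, H, L} — none reach the full schema.
No other minimal superkey exists.

{A, E}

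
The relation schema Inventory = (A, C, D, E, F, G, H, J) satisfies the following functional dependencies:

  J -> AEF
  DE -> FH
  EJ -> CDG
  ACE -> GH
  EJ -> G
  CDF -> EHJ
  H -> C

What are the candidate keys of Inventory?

{J}⁺: J→AEF adds A, E, F; EJ→CDG adds C, D, G; ACE→GH adds H → {A, C, D, E, F, G, H, J}.
{D, E}⁺: DE→FH adds F, H; H→C adds C; CDF→EHJ adds J; J→AEF adds A; EJ→CDG adds G → {A, C, D, E, F, G, H, J}. Minimal: {E}⁺ = {E}; {D}⁺ = {D} — none reach the full schema.
{C, D, F}⁺: CDF→EHJ adds E, H, J; J→AEF adds A; EJ→CDG adds G → {A, C, D, E, F, G, H, J}. Minimal: {D, F}⁺ = {D, F}; {C, F}⁺ = {C, F}; {C, D}⁺ = {C, D} — none reach the full schema.
{D, F, H}⁺: H→C adds C; CDF→EHJ adds E, J; J→AEF adds A; EJ→CDG adds G → {A, C, D, E, F, G, H, J}. Minimal: {F, H}⁺ = {C, F, H}; {D, H}⁺ = {C, D, H}; {D, F}⁺ = {D, F} — none reach the full schema.

J, DE, CDF, DFH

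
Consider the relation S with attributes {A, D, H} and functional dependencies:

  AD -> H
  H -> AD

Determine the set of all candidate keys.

H; AD

{H}⁺: H→AD adds A, D → {A, D, H}.
{A, D}⁺: AD→H adds H → {A, D, H}. Minimal: {D}⁺ = {D}; {A}⁺ = {A} — none reach the full schema.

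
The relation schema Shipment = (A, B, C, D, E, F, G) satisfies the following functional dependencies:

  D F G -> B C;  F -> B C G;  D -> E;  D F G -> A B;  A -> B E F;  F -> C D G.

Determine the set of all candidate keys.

A, F

{A}⁺: A→BEF adds B, E, F; F→CDG adds C, D, G → {A, B, C, D, E, F, G}.
{F}⁺: F→BCG adds B, C, G; F→CDG adds D; D→E adds E; DFG→AB adds A → {A, B, C, D, E, F, G}.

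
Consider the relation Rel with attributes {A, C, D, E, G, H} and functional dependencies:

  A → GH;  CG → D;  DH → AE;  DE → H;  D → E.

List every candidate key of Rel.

{A, C}⁺: A→GH adds G, H; CG→D adds D; DH→AE adds E → {A, C, D, E, G, H}.
{C, D}⁺: D→E adds E; DE→H adds H; DH→AE adds A; A→GH adds G → {A, C, D, E, G, H}.
{C, G}⁺: CG→D adds D; D→E adds E; DE→H adds H; DH→AE adds A → {A, C, D, E, G, H}.

{A, C}, {C, D}, {C, G}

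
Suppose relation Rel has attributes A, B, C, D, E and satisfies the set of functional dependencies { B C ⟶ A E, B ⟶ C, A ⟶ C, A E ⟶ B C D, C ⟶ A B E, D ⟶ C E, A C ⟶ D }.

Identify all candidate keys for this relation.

{A}⁺: A→C adds C; C→ABE adds B, E; AC→D adds D → {A, B, C, D, E}.
{B}⁺: B→C adds C; C→ABE adds A, E; AC→D adds D → {A, B, C, D, E}.
{C}⁺: C→ABE adds A, B, E; AC→D adds D → {A, B, C, D, E}.
{D}⁺: D→CE adds C, E; C→ABE adds A, B → {A, B, C, D, E}.

(A), (B), (C), (D)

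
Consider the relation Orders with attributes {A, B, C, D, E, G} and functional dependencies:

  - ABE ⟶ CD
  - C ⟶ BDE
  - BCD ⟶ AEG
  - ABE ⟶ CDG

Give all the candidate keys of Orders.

C, ABE

{C}⁺: C→BDE adds B, D, E; BCD→AEG adds A, G → {A, B, C, D, E, G}.
{A, B, E}⁺: ABE→CD adds C, D; BCD→AEG adds G → {A, B, C, D, E, G}. Minimal: {B, E}⁺ = {B, E}; {A, E}⁺ = {A, E}; {A, B}⁺ = {A, B} — none reach the full schema.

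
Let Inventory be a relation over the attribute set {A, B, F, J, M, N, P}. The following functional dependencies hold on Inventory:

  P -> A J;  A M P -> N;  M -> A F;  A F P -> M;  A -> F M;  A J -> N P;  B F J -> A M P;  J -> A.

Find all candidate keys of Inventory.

Attribute B never appears on the right-hand side of any dependency, so B must belong to every candidate key.
{B}⁺ = {B}, which is not all of the schema, so we must add further attributes.
{B, J}⁺: J→A adds A; A→FM adds F, M; AJ→NP adds N, P → {A, B, F, J, M, N, P}.
{B, P}⁺: P→AJ adds A, J; A→FM adds F, M; AJ→NP adds N → {A, B, F, J, M, N, P}.
Any other superkey contains one of these as a subset, so there are no further candidate keys.

{B, J}, {B, P}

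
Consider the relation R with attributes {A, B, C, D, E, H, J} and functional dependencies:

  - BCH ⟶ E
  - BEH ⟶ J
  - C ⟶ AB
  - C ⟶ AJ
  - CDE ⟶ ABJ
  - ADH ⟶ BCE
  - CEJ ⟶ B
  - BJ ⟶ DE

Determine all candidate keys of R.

{C, H}; {A, D, H}; {A, B, E, H}; {A, B, H, J}

Attribute H never appears on the right-hand side of any dependency, so H must belong to every candidate key.
{H}⁺ = {H}, which is not all of the schema, so we must add further attributes.
{C, H}⁺: C→AB adds A, B; C→AJ adds J; BJ→DE adds D, E → {A, B, C, D, E, H, J}. Minimal: {H}⁺ = {H}; {C}⁺ = {A, B, C, D, E, J} — none reach the full schema.
{A, D, H}⁺: ADH→BCE adds B, C, E; BEH→J adds J → {A, B, C, D, E, H, J}. Minimal: {D, H}⁺ = {D, H}; {A, H}⁺ = {A, H}; {A, D}⁺ = {A, D} — none reach the full schema.
{A, B, E, H}⁺: BEH→J adds J; BJ→DE adds D; ADH→BCE adds C → {A, B, C, D, E, H, J}. Minimal: {B, E, H}⁺ = {B, D, E, H, J}; {A, E, H}⁺ = {A, E, H}; {A, B, H}⁺ = {A, B, H}; … — none reach the full schema.
{A, B, H, J}⁺: BJ→DE adds D, E; ADH→BCE adds C → {A, B, C, D, E, H, J}. Minimal: {B, H, J}⁺ = {B, D, E, H, J}; {A, H, J}⁺ = {A, H, J}; {A, B, J}⁺ = {A, B, D, E, J}; … — none reach the full schema.
Any other superkey contains one of these as a subset, so there are no further candidate keys.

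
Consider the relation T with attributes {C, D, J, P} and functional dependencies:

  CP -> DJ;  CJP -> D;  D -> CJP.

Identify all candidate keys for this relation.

D; CP

{D}⁺: D→CJP adds C, J, P → {C, D, J, P}.
{C, P}⁺: CP→DJ adds D, J → {C, D, J, P}. Minimal: {P}⁺ = {P}; {C}⁺ = {C} — none reach the full schema.
Any other superkey contains one of these as a subset, so there are no further candidate keys.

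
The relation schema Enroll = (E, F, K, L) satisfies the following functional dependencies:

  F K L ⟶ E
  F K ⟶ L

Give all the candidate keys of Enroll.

{F, K}⁺: FK→L adds L; FKL→E adds E → {E, F, K, L}. Minimal: {K}⁺ = {K}; {F}⁺ = {F} — none reach the full schema.

{F, K}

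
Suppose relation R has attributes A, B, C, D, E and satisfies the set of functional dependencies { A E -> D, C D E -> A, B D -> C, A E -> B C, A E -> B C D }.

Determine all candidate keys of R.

Attribute E never appears on the right-hand side of any dependency, so E must belong to every candidate key.
{E}⁺ = {E}, which is not all of the schema, so we must add further attributes.
{A, E}⁺: AE→D adds D; AE→BC adds B, C → {A, B, C, D, E}. Minimal: {E}⁺ = {E}; {A}⁺ = {A} — none reach the full schema.
{B, D, E}⁺: BD→C adds C; CDE→A adds A → {A, B, C, D, E}. Minimal: {D, E}⁺ = {D, E}; {B, E}⁺ = {B, E}; {B, D}⁺ = {B, C, D} — none reach the full schema.
{C, D, E}⁺: CDE→A adds A; AE→BC adds B → {A, B, C, D, E}. Minimal: {D, E}⁺ = {D, E}; {C, E}⁺ = {C, E}; {C, D}⁺ = {C, D} — none reach the full schema.

{A, E}, {B, D, E}, {C, D, E}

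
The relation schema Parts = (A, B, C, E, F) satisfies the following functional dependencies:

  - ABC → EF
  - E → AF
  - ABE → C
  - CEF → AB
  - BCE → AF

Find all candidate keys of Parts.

{B, E}⁺: E→AF adds A, F; ABE→C adds C → {A, B, C, E, F}. Minimal: {E}⁺ = {A, E, F}; {B}⁺ = {B} — none reach the full schema.
{C, E}⁺: E→AF adds A, F; CEF→AB adds B → {A, B, C, E, F}. Minimal: {E}⁺ = {A, E, F}; {C}⁺ = {C} — none reach the full schema.
{A, B, C}⁺: ABC→EF adds E, F → {A, B, C, E, F}. Minimal: {B, C}⁺ = {B, C}; {A, C}⁺ = {A, C}; {A, B}⁺ = {A, B} — none reach the full schema.
Any other superkey contains one of these as a subset, so there are no further candidate keys.

{B, E}; {C, E}; {A, B, C}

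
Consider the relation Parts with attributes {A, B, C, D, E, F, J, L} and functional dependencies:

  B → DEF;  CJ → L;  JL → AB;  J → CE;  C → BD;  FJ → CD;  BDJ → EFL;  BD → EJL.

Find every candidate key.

{B}⁺: B→DEF adds D, E, F; BD→EJL adds J, L; JL→AB adds A; J→CE adds C → {A, B, C, D, E, F, J, L}.
{C}⁺: C→BD adds B, D; BD→EJL adds E, J, L; B→DEF adds F; JL→AB adds A → {A, B, C, D, E, F, J, L}.
{J}⁺: J→CE adds C, E; C→BD adds B, D; BDJ→EFL adds F, L; JL→AB adds A → {A, B, C, D, E, F, J, L}.

B, C, J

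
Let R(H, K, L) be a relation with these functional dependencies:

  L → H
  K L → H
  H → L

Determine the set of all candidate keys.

Attribute K never appears on the right-hand side of any dependency, so K must belong to every candidate key.
{K}⁺ = {K}, which is not all of the schema, so we must add further attributes.
{H, K}⁺: H→L adds L → {H, K, L}.
{K, L}⁺: L→H adds H → {H, K, L}.

{H, K}; {K, L}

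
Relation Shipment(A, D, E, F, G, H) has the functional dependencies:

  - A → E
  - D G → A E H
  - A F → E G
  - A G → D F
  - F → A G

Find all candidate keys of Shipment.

{F}⁺: F→AG adds A, G; A→E adds E; AG→DF adds D; DG→AEH adds H → {A, D, E, F, G, H}.
{A, G}⁺: A→E adds E; AG→DF adds D, F; DG→AEH adds H → {A, D, E, F, G, H}. Minimal: {G}⁺ = {G}; {A}⁺ = {A, E} — none reach the full schema.
{D, G}⁺: DG→AEH adds A, E, H; AG→DF adds F → {A, D, E, F, G, H}. Minimal: {G}⁺ = {G}; {D}⁺ = {D} — none reach the full schema.
Any other superkey contains one of these as a subset, so there are no further candidate keys.

(F), (A, G), (D, G)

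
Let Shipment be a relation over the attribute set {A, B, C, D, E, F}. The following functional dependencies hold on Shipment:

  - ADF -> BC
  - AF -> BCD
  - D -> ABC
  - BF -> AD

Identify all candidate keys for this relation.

(A, E, F), (B, E, F), (D, E, F)

Attributes E, F never appear on any right-hand side, so every candidate key must contain {E, F}.
{E, F}⁺ = {E, F}, which is not all of the schema, so we must add further attributes.
{A, E, F}⁺: AF→BCD adds B, C, D → {A, B, C, D, E, F}.
{B, E, F}⁺: BF→AD adds A, D; ADF→BC adds C → {A, B, C, D, E, F}.
{D, E, F}⁺: D→ABC adds A, B, C → {A, B, C, D, E, F}.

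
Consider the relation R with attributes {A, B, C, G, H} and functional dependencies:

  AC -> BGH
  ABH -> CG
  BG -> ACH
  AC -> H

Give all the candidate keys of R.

{A, C}; {B, G}; {A, B, H}

{A, C}⁺: AC→BGH adds B, G, H → {A, B, C, G, H}. Minimal: {C}⁺ = {C}; {A}⁺ = {A} — none reach the full schema.
{B, G}⁺: BG→ACH adds A, C, H → {A, B, C, G, H}. Minimal: {G}⁺ = {G}; {B}⁺ = {B} — none reach the full schema.
{A, B, H}⁺: ABH→CG adds C, G → {A, B, C, G, H}. Minimal: {B, H}⁺ = {B, H}; {A, H}⁺ = {A, H}; {A, B}⁺ = {A, B} — none reach the full schema.
Any other superkey contains one of these as a subset, so there are no further candidate keys.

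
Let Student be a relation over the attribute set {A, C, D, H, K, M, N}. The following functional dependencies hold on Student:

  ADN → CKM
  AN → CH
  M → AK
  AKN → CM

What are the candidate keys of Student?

(A, D, N), (D, M, N)

Attributes D, N never appear on any right-hand side, so every candidate key must contain {D, N}.
{D, N}⁺ = {D, N}, which is not all of the schema, so we must add further attributes.
{A, D, N}⁺: ADN→CKM adds C, K, M; AN→CH adds H → {A, C, D, H, K, M, N}. Minimal: {D, N}⁺ = {D, N}; {A, N}⁺ = {A, C, H, N}; {A, D}⁺ = {A, D} — none reach the full schema.
{D, M, N}⁺: M→AK adds A, K; AKN→CM adds C; AN→CH adds H → {A, C, D, H, K, M, N}. Minimal: {M, N}⁺ = {A, C, H, K, M, N}; {D, N}⁺ = {D, N}; {D, M}⁺ = {A, D, K, M} — none reach the full schema.
Any other superkey contains one of these as a subset, so there are no further candidate keys.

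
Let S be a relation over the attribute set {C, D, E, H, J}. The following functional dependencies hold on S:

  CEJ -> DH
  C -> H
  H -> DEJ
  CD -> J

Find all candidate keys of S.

C

Attribute C never appears on the right-hand side of any dependency, so C must belong to every candidate key.
{C}⁺ = {C, D, E, H, J}, which is all of the schema, so {C} is the only candidate key.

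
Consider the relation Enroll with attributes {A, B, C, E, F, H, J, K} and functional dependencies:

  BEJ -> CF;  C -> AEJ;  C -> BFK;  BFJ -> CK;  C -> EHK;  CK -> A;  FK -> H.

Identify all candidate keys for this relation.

(C); (B, E, J); (B, F, J)

{C}⁺: C→AEJ adds A, E, J; C→BFK adds B, F, K; C→EHK adds H → {A, B, C, E, F, H, J, K}.
{B, E, J}⁺: BEJ→CF adds C, F; C→AEJ adds A; C→BFK adds K; C→EHK adds H → {A, B, C, E, F, H, J, K}. Minimal: {E, J}⁺ = {E, J}; {B, J}⁺ = {B, J}; {B, E}⁺ = {B, E} — none reach the full schema.
{B, F, J}⁺: BFJ→CK adds C, K; C→EHK adds E, H; CK→A adds A → {A, B, C, E, F, H, J, K}. Minimal: {F, J}⁺ = {F, J}; {B, J}⁺ = {B, J}; {B, F}⁺ = {B, F} — none reach the full schema.
Any other superkey contains one of these as a subset, so there are no further candidate keys.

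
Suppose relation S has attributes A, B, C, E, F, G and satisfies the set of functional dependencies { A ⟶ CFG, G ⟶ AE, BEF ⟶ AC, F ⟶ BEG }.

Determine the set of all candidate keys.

{A}⁺: A→CFG adds C, F, G; G→AE adds E; F→BEG adds B → {A, B, C, E, F, G}.
{F}⁺: F→BEG adds B, E, G; G→AE adds A; BEF→AC adds C → {A, B, C, E, F, G}.
{G}⁺: G→AE adds A, E; A→CFG adds C, F; F→BEG adds B → {A, B, C, E, F, G}.

A; F; G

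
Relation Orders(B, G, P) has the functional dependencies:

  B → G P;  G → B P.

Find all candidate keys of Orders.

{B}⁺: B→GP adds G, P → {B, G, P}.
{G}⁺: G→BP adds B, P → {B, G, P}.
Any other superkey contains one of these as a subset, so there are no further candidate keys.

{B}, {G}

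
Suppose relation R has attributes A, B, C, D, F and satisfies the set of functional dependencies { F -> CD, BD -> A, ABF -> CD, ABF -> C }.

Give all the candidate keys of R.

Attributes B, F never appear on any right-hand side, so every candidate key must contain {B, F}.
{B, F}⁺ = {A, B, C, D, F}, which is all of the schema, so {B, F} is the only candidate key.

(B, F)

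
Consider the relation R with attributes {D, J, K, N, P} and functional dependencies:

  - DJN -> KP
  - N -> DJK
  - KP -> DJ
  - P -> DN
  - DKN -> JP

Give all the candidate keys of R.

{N}⁺: N→DJK adds D, J, K; DKN→JP adds P → {D, J, K, N, P}.
{P}⁺: P→DN adds D, N; N→DJK adds J, K → {D, J, K, N, P}.

{N}; {P}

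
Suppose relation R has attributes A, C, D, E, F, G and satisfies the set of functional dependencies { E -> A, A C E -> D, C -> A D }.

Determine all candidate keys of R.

CEFG

Attributes C, E, F, G never appear on any right-hand side, so every candidate key must contain {C, E, F, G}.
{C, E, F, G}⁺ = {A, C, D, E, F, G}, which is all of the schema, so {C, E, F, G} is the only candidate key.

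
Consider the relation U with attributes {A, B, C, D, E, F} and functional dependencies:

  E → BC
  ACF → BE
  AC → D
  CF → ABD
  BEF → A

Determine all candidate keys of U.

Attribute F never appears on the right-hand side of any dependency, so F must belong to every candidate key.
{F}⁺ = {F}, which is not all of the schema, so we must add further attributes.
{C, F}⁺: CF→ABD adds A, B, D; ACF→BE adds E → {A, B, C, D, E, F}.
{E, F}⁺: E→BC adds B, C; CF→ABD adds A, D → {A, B, C, D, E, F}.
Any other superkey contains one of these as a subset, so there are no further candidate keys.

{C, F}, {E, F}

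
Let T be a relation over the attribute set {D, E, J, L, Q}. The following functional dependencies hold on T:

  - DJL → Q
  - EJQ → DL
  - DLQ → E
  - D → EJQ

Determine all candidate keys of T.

D, EJQ

{D}⁺: D→EJQ adds E, J, Q; EJQ→DL adds L → {D, E, J, L, Q}.
{E, J, Q}⁺: EJQ→DL adds D, L → {D, E, J, L, Q}. Minimal: {J, Q}⁺ = {J, Q}; {E, Q}⁺ = {E, Q}; {E, J}⁺ = {E, J} — none reach the full schema.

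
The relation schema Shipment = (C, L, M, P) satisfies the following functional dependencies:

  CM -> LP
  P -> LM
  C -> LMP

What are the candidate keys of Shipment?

Attribute C never appears on the right-hand side of any dependency, so C must belong to every candidate key.
{C}⁺ = {C, L, M, P}, which is all of the schema, so {C} is the only candidate key.

C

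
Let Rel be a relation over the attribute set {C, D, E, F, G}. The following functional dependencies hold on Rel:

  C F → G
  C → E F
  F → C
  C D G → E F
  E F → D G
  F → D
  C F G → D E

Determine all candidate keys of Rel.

(C), (F)

{C}⁺: C→EF adds E, F; EF→DG adds D, G → {C, D, E, F, G}.
{F}⁺: F→C adds C; F→D adds D; CF→G adds G; C→EF adds E → {C, D, E, F, G}.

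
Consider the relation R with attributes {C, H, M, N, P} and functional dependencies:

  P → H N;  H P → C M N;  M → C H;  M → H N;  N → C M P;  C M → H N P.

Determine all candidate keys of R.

{M}⁺: M→CH adds C, H; M→HN adds N; N→CMP adds P → {C, H, M, N, P}.
{N}⁺: N→CMP adds C, M, P; CM→HNP adds H → {C, H, M, N, P}.
{P}⁺: P→HN adds H, N; HP→CMN adds C, M → {C, H, M, N, P}.
Any other superkey contains one of these as a subset, so there are no further candidate keys.

{M}, {N}, {P}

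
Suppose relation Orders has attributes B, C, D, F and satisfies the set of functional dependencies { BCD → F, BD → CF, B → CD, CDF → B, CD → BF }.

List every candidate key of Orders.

{B}⁺: B→CD adds C, D; CD→BF adds F → {B, C, D, F}.
{C, D}⁺: CD→BF adds B, F → {B, C, D, F}.
Any other superkey contains one of these as a subset, so there are no further candidate keys.

{B}, {C, D}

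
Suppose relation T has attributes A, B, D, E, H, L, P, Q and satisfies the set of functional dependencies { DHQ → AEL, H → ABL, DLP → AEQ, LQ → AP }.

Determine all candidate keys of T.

Attributes D, H never appear on any right-hand side, so every candidate key must contain {D, H}.
{D, H}⁺ = {A, B, D, H, L}, which is not all of the schema, so we must add further attributes.
{D, H, P}⁺: H→ABL adds A, B, L; DLP→AEQ adds E, Q → {A, B, D, E, H, L, P, Q}. Minimal: {H, P}⁺ = {A, B, H, L, P}; {D, P}⁺ = {D, P}; {D, H}⁺ = {A, B, D, H, L} — none reach the full schema.
{D, H, Q}⁺: DHQ→AEL adds A, E, L; H→ABL adds B; LQ→AP adds P → {A, B, D, E, H, L, P, Q}. Minimal: {H, Q}⁺ = {A, B, H, L, P, Q}; {D, Q}⁺ = {D, Q}; {D, H}⁺ = {A, B, D, H, L} — none reach the full schema.
Any other superkey contains one of these as a subset, so there are no further candidate keys.

{D, H, P}, {D, H, Q}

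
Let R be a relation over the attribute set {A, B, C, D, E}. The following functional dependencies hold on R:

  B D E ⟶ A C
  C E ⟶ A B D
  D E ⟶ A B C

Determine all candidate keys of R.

{C, E}⁺: CE→ABD adds A, B, D → {A, B, C, D, E}. Minimal: {E}⁺ = {E}; {C}⁺ = {C} — none reach the full schema.
{D, E}⁺: DE→ABC adds A, B, C → {A, B, C, D, E}. Minimal: {E}⁺ = {E}; {D}⁺ = {D} — none reach the full schema.

CE; DE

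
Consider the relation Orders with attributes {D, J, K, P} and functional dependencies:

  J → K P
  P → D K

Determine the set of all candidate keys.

J

{J}⁺: J→KP adds K, P; P→DK adds D → {D, J, K, P}.
No other minimal superkey exists.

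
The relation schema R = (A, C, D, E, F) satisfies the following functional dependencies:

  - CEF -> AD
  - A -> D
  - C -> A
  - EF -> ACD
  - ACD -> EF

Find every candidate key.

{C}⁺: C→A adds A; A→D adds D; ACD→EF adds E, F → {A, C, D, E, F}.
{E, F}⁺: EF→ACD adds A, C, D → {A, C, D, E, F}.
Any other superkey contains one of these as a subset, so there are no further candidate keys.

(C), (E, F)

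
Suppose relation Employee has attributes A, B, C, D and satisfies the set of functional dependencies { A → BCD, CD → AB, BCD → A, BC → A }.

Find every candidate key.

{A}⁺: A→BCD adds B, C, D → {A, B, C, D}.
{B, C}⁺: BC→A adds A; A→BCD adds D → {A, B, C, D}. Minimal: {C}⁺ = {C}; {B}⁺ = {B} — none reach the full schema.
{C, D}⁺: CD→AB adds A, B → {A, B, C, D}. Minimal: {D}⁺ = {D}; {C}⁺ = {C} — none reach the full schema.

{A}, {B, C}, {C, D}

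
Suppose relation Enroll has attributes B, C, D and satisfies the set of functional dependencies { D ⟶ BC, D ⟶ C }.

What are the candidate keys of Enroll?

Attribute D never appears on the right-hand side of any dependency, so D must belong to every candidate key.
{D}⁺ = {B, C, D}, which is all of the schema, so {D} is the only candidate key.

{D}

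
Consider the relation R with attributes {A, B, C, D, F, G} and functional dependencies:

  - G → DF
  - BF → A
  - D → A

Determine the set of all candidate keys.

BCG

{B, C, G}⁺: G→DF adds D, F; BF→A adds A → {A, B, C, D, F, G}.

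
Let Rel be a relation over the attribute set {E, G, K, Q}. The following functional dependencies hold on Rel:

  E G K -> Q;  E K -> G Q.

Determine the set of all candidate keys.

(E, K)

{E, K}⁺: EK→GQ adds G, Q → {E, G, K, Q}.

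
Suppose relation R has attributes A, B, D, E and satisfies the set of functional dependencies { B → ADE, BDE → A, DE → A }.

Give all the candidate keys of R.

Attribute B never appears on the right-hand side of any dependency, so B must belong to every candidate key.
{B}⁺ = {A, B, D, E}, which is all of the schema, so {B} is the only candidate key.

B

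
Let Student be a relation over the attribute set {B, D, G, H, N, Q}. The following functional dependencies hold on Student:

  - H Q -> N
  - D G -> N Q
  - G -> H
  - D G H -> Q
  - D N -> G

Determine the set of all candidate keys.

Attributes B, D never appear on any right-hand side, so every candidate key must contain {B, D}.
{B, D}⁺ = {B, D}, which is not all of the schema, so we must add further attributes.
{B, D, G}⁺: DG→NQ adds N, Q; G→H adds H → {B, D, G, H, N, Q}.
{B, D, N}⁺: DN→G adds G; DG→NQ adds Q; G→H adds H → {B, D, G, H, N, Q}.
{B, D, H, Q}⁺: HQ→N adds N; DN→G adds G → {B, D, G, H, N, Q}.

(B, D, G); (B, D, N); (B, D, H, Q)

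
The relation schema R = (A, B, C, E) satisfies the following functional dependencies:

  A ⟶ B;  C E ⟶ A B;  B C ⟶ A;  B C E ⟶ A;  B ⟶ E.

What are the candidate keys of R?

Attribute C never appears on the right-hand side of any dependency, so C must belong to every candidate key.
{C}⁺ = {C}, which is not all of the schema, so we must add further attributes.
{A, C}⁺: A→B adds B; B→E adds E → {A, B, C, E}. Minimal: {C}⁺ = {C}; {A}⁺ = {A, B, E} — none reach the full schema.
{B, C}⁺: BC→A adds A; B→E adds E → {A, B, C, E}. Minimal: {C}⁺ = {C}; {B}⁺ = {B, E} — none reach the full schema.
{C, E}⁺: CE→AB adds A, B → {A, B, C, E}. Minimal: {E}⁺ = {E}; {C}⁺ = {C} — none reach the full schema.
Any other superkey contains one of these as a subset, so there are no further candidate keys.

{A, C}, {B, C}, {C, E}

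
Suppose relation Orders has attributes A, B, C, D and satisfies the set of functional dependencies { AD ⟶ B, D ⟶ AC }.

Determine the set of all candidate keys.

Attribute D never appears on the right-hand side of any dependency, so D must belong to every candidate key.
{D}⁺ = {A, B, C, D}, which is all of the schema, so {D} is the only candidate key.

(D)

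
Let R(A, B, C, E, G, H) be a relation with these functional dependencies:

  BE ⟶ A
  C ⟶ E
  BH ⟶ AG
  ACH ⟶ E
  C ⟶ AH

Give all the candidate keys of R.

{B, C}⁺: C→E adds E; C→AH adds A, H; BH→AG adds G → {A, B, C, E, G, H}. Minimal: {C}⁺ = {A, C, E, H}; {B}⁺ = {B} — none reach the full schema.
No other minimal superkey exists.

{B, C}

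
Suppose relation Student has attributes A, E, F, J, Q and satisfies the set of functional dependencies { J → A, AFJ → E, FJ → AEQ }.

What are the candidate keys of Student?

Attributes F, J never appear on any right-hand side, so every candidate key must contain {F, J}.
{F, J}⁺ = {A, E, F, J, Q}, which is all of the schema, so {F, J} is the only candidate key.

{F, J}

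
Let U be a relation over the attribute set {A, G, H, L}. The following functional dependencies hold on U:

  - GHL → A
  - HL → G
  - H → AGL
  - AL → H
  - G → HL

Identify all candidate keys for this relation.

{G}; {H}; {A, L}

{G}⁺: G→HL adds H, L; GHL→A adds A → {A, G, H, L}.
{H}⁺: H→AGL adds A, G, L → {A, G, H, L}.
{A, L}⁺: AL→H adds H; HL→G adds G → {A, G, H, L}. Minimal: {L}⁺ = {L}; {A}⁺ = {A} — none reach the full schema.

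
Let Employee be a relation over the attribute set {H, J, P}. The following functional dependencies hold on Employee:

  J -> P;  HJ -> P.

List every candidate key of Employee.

Attributes H, J never appear on any right-hand side, so every candidate key must contain {H, J}.
{H, J}⁺ = {H, J, P}, which is all of the schema, so {H, J} is the only candidate key.

HJ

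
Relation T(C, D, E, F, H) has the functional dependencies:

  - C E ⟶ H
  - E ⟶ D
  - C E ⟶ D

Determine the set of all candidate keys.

(C, E, F)

Attributes C, E, F never appear on any right-hand side, so every candidate key must contain {C, E, F}.
{C, E, F}⁺ = {C, D, E, F, H}, which is all of the schema, so {C, E, F} is the only candidate key.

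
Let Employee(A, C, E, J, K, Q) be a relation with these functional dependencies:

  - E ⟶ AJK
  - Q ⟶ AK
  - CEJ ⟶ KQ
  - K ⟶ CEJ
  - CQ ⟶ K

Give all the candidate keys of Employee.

{E}⁺: E→AJK adds A, J, K; K→CEJ adds C; CEJ→KQ adds Q → {A, C, E, J, K, Q}.
{K}⁺: K→CEJ adds C, E, J; E→AJK adds A; CEJ→KQ adds Q → {A, C, E, J, K, Q}.
{Q}⁺: Q→AK adds A, K; K→CEJ adds C, E, J → {A, C, E, J, K, Q}.
Any other superkey contains one of these as a subset, so there are no further candidate keys.

(E), (K), (Q)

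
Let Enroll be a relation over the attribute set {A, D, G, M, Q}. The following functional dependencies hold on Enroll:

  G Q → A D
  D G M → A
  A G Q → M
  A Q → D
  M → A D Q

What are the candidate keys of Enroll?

{G, M}; {G, Q}

{G, M}⁺: M→ADQ adds A, D, Q → {A, D, G, M, Q}. Minimal: {M}⁺ = {A, D, M, Q}; {G}⁺ = {G} — none reach the full schema.
{G, Q}⁺: GQ→AD adds A, D; AGQ→M adds M → {A, D, G, M, Q}. Minimal: {Q}⁺ = {Q}; {G}⁺ = {G} — none reach the full schema.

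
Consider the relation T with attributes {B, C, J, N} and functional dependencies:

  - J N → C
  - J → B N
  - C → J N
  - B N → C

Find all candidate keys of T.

{C}; {J}; {B, N}

{C}⁺: C→JN adds J, N; J→BN adds B → {B, C, J, N}.
{J}⁺: J→BN adds B, N; BN→C adds C → {B, C, J, N}.
{B, N}⁺: BN→C adds C; C→JN adds J → {B, C, J, N}. Minimal: {N}⁺ = {N}; {B}⁺ = {B} — none reach the full schema.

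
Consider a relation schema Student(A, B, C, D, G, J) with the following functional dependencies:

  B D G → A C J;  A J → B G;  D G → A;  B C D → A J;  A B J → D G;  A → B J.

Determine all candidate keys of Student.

{A}; {D, G}; {B, C, D}

{A}⁺: A→BJ adds B, J; AJ→BG adds G; ABJ→DG adds D; BDG→ACJ adds C → {A, B, C, D, G, J}.
{D, G}⁺: DG→A adds A; A→BJ adds B, J; BDG→ACJ adds C → {A, B, C, D, G, J}. Minimal: {G}⁺ = {G}; {D}⁺ = {D} — none reach the full schema.
{B, C, D}⁺: BCD→AJ adds A, J; ABJ→DG adds G → {A, B, C, D, G, J}. Minimal: {C, D}⁺ = {C, D}; {B, D}⁺ = {B, D}; {B, C}⁺ = {B, C} — none reach the full schema.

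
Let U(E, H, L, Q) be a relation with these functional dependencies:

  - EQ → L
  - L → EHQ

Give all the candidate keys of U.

{L}⁺: L→EHQ adds E, H, Q → {E, H, L, Q}.
{E, Q}⁺: EQ→L adds L; L→EHQ adds H → {E, H, L, Q}.
Any other superkey contains one of these as a subset, so there are no further candidate keys.

{L}, {E, Q}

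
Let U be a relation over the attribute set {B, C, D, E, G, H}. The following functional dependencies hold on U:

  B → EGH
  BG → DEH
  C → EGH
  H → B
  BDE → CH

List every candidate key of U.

(B); (C); (H)

{B}⁺: B→EGH adds E, G, H; BG→DEH adds D; BDE→CH adds C → {B, C, D, E, G, H}.
{C}⁺: C→EGH adds E, G, H; H→B adds B; BG→DEH adds D → {B, C, D, E, G, H}.
{H}⁺: H→B adds B; B→EGH adds E, G; BG→DEH adds D; BDE→CH adds C → {B, C, D, E, G, H}.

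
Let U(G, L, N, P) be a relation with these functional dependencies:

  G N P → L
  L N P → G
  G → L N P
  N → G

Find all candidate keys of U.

(G), (N)

{G}⁺: G→LNP adds L, N, P → {G, L, N, P}.
{N}⁺: N→G adds G; G→LNP adds L, P → {G, L, N, P}.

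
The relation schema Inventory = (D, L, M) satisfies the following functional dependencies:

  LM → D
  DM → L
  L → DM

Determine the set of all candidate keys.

{L}⁺: L→DM adds D, M → {D, L, M}.
{D, M}⁺: DM→L adds L → {D, L, M}.

L, DM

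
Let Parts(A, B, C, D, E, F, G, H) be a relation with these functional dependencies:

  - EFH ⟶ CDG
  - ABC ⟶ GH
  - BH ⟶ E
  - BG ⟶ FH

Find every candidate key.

{A, B, C}⁺: ABC→GH adds G, H; BH→E adds E; BG→FH adds F; EFH→CDG adds D → {A, B, C, D, E, F, G, H}. Minimal: {B, C}⁺ = {B, C}; {A, C}⁺ = {A, C}; {A, B}⁺ = {A, B} — none reach the full schema.
{A, B, G}⁺: BG→FH adds F, H; BH→E adds E; EFH→CDG adds C, D → {A, B, C, D, E, F, G, H}. Minimal: {B, G}⁺ = {B, C, D, E, F, G, H}; {A, G}⁺ = {A, G}; {A, B}⁺ = {A, B} — none reach the full schema.
{A, B, F, H}⁺: BH→E adds E; EFH→CDG adds C, D, G → {A, B, C, D, E, F, G, H}. Minimal: {B, F, H}⁺ = {B, C, D, E, F, G, H}; {A, F, H}⁺ = {A, F, H}; {A, B, H}⁺ = {A, B, E, H}; … — none reach the full schema.

{A, B, C}; {A, B, G}; {A, B, F, H}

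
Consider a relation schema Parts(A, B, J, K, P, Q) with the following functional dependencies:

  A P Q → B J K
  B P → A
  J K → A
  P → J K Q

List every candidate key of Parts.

Attribute P never appears on the right-hand side of any dependency, so P must belong to every candidate key.
{P}⁺ = {A, B, J, K, P, Q}, which is all of the schema, so {P} is the only candidate key.

(P)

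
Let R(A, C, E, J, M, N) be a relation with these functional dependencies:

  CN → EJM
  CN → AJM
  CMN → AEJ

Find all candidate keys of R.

Attributes C, N never appear on any right-hand side, so every candidate key must contain {C, N}.
{C, N}⁺ = {A, C, E, J, M, N}, which is all of the schema, so {C, N} is the only candidate key.

CN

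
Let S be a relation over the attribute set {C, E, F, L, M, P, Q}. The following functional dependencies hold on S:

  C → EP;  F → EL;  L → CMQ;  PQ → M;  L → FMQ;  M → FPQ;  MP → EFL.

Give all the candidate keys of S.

{F}⁺: F→EL adds E, L; L→CMQ adds C, M, Q; M→FPQ adds P → {C, E, F, L, M, P, Q}.
{L}⁺: L→CMQ adds C, M, Q; L→FMQ adds F; M→FPQ adds P; MP→EFL adds E → {C, E, F, L, M, P, Q}.
{M}⁺: M→FPQ adds F, P, Q; MP→EFL adds E, L; L→CMQ adds C → {C, E, F, L, M, P, Q}.
{C, Q}⁺: C→EP adds E, P; PQ→M adds M; M→FPQ adds F; MP→EFL adds L → {C, E, F, L, M, P, Q}. Minimal: {Q}⁺ = {Q}; {C}⁺ = {C, E, P} — none reach the full schema.
{P, Q}⁺: PQ→M adds M; M→FPQ adds F; MP→EFL adds E, L; L→CMQ adds C → {C, E, F, L, M, P, Q}. Minimal: {Q}⁺ = {Q}; {P}⁺ = {P} — none reach the full schema.

{F}, {L}, {M}, {C, Q}, {P, Q}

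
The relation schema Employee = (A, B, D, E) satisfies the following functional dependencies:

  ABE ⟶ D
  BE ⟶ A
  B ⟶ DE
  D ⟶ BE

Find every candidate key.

B, D

{B}⁺: B→DE adds D, E; BE→A adds A → {A, B, D, E}.
{D}⁺: D→BE adds B, E; BE→A adds A → {A, B, D, E}.
Any other superkey contains one of these as a subset, so there are no further candidate keys.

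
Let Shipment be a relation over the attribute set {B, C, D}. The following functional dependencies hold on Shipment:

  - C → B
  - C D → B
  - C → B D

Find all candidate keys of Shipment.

{C}

Attribute C never appears on the right-hand side of any dependency, so C must belong to every candidate key.
{C}⁺ = {B, C, D}, which is all of the schema, so {C} is the only candidate key.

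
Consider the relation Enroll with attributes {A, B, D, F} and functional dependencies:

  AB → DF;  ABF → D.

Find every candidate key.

{A, B}⁺: AB→DF adds D, F → {A, B, D, F}. Minimal: {B}⁺ = {B}; {A}⁺ = {A} — none reach the full schema.

AB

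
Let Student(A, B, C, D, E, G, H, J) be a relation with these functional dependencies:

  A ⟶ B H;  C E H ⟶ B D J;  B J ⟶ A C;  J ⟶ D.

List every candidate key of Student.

{A, C, E, G}, {A, E, G, J}, {B, E, G, J}, {C, E, G, H}

Attributes E, G never appear on any right-hand side, so every candidate key must contain {E, G}.
{E, G}⁺ = {E, G}, which is not all of the schema, so we must add further attributes.
{A, C, E, G}⁺: A→BH adds B, H; CEH→BDJ adds D, J → {A, B, C, D, E, G, H, J}. Minimal: {C, E, G}⁺ = {C, E, G}; {A, E, G}⁺ = {A, B, E, G, H}; {A, C, G}⁺ = {A, B, C, G, H}; … — none reach the full schema.
{A, E, G, J}⁺: A→BH adds B, H; BJ→AC adds C; J→D adds D → {A, B, C, D, E, G, H, J}. Minimal: {E, G, J}⁺ = {D, E, G, J}; {A, G, J}⁺ = {A, B, C, D, G, H, J}; {A, E, J}⁺ = {A, B, C, D, E, H, J}; … — none reach the full schema.
{B, E, G, J}⁺: BJ→AC adds A, C; J→D adds D; A→BH adds H → {A, B, C, D, E, G, H, J}. Minimal: {E, G, J}⁺ = {D, E, G, J}; {B, G, J}⁺ = {A, B, C, D, G, H, J}; {B, E, J}⁺ = {A, B, C, D, E, H, J}; … — none reach the full schema.
{C, E, G, H}⁺: CEH→BDJ adds B, D, J; BJ→AC adds A → {A, B, C, D, E, G, H, J}. Minimal: {E, G, H}⁺ = {E, G, H}; {C, G, H}⁺ = {C, G, H}; {C, E, H}⁺ = {A, B, C, D, E, H, J}; … — none reach the full schema.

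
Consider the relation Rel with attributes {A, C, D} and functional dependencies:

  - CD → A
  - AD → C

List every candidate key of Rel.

Attribute D never appears on the right-hand side of any dependency, so D must belong to every candidate key.
{D}⁺ = {D}, which is not all of the schema, so we must add further attributes.
{A, D}⁺: AD→C adds C → {A, C, D}. Minimal: {D}⁺ = {D}; {A}⁺ = {A} — none reach the full schema.
{C, D}⁺: CD→A adds A → {A, C, D}. Minimal: {D}⁺ = {D}; {C}⁺ = {C} — none reach the full schema.

{A, D}; {C, D}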